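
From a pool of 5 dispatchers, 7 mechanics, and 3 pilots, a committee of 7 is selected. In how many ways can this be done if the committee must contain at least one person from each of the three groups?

5516

Unrestricted: C(15,7) = 6435 ways to pick any 7 of the 15.
Selections missing a whole group: no dispatchers → C(10,7) = 120; no mechanics → C(8,7) = 8; no pilots → C(12,7) = 792.
Add back selections omitting two groups (i.e. drawn from a single group): C(5,7) + C(7,7) + C(3,7) = 1.
By inclusion–exclusion: 6435 − 920 + 1 = 5516.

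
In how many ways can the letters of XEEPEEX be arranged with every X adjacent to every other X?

30

Treat the 2 copies of X as a single block. The multiset to arrange is then {XX, E, E, E, E, P}, 6 items in all.
That gives (6)!/(4!) = 30 arrangements.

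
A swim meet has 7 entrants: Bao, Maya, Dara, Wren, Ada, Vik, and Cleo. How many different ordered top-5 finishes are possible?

There are 7 choices for 1st place, 6 for 2nd, and so on down to 3 for position 5.
That gives 7 × 6 × 5 × 4 × 3 = 2520.

2520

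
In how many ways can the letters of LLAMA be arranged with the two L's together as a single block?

12

Treat the 2 copies of L as a single block. The multiset to arrange is then {LL, A, A, M}, 4 items in all.
That gives (4)!/(2!) = 12 arrangements.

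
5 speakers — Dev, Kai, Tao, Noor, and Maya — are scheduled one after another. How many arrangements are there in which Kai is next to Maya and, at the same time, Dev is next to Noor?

Treat {Kai,Maya} as one block (2 orders) and {Dev,Noor} as another (2 orders).
That leaves 3 units to arrange: 2 × 2 × 3! = 4 × 6 = 24.

24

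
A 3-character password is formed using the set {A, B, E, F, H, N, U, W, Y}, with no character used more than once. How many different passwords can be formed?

504

With no repetition, fill the 3 characters in order: 9 choices, then 8, down to 7.
That product is 9 × 8 × 7 = 504.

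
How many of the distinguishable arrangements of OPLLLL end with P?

Fix P in the last position and arrange the remaining 5 letters.
Those 5 letters have L appearing 4 times, giving (5)!/(4!) = 5.

5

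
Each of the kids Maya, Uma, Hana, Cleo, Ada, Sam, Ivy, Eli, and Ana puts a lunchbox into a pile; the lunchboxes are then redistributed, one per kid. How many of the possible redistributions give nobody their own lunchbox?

Count assignments avoiding every fixed point. For any j of the 9 kids fixed to their own lunchbox, the other 9−j can be arranged in (9−j)! ways.
By inclusion–exclusion this is Σ_{j=0}^{9} (−1)^j C(9,j)·(9−j)!.
Computing: 362880 − 362880 + 181440 − 60480 + 15120 − 3024 + 504 − 72 + 9 − 1 = 133496.

133496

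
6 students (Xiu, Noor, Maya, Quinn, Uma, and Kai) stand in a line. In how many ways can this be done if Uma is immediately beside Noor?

240

Place the 4 others and the Uma-Noor pair as 5 objects in a line; the pair has 2 internal arrangements.
So the count is 2·(5)! = 240.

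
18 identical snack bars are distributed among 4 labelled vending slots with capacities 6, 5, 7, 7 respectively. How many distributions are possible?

115

Ignoring the caps, the number of non-negative solutions to x_1+…+x_4 = 18 is C(21,3) = 1330.
Subtract solutions that violate a single cap (substitute x_i' = x_i − (cap_i+1)): x_1 ≥ 7 gives C(14,3) = 364; x_2 ≥ 6 gives C(15,3) = 455; x_3 ≥ 8 gives C(13,3) = 286; x_4 ≥ 8 gives C(13,3) = 286. Together 1391.
Add back pairs where two caps are both exceeded: 56 + 20 + 20 + 35 + 35 + 10 = 176.
By inclusion–exclusion the count is 1330 − 1391 + 176 = 115.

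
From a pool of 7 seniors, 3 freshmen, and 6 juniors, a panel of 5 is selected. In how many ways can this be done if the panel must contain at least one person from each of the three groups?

2730

With no constraint there are C(16,5) = 4368 possible selections.
Selections missing a whole group: no seniors → C(9,5) = 126; no freshmen → C(13,5) = 1287; no juniors → C(10,5) = 252.
Add back selections omitting two groups (i.e. drawn from a single group): C(7,5) + C(3,5) + C(6,5) = 27.
By inclusion–exclusion: 4368 − 1665 + 27 = 2730.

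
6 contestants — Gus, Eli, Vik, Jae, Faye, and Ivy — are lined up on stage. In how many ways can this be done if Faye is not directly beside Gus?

480

Of the 6! = 720 arrangements, those with Faye and Gus adjacent number 2 × 5! = 240 (treat the pair as a block with 2 internal orders).
Complementary counting: 720 − 240 = 480.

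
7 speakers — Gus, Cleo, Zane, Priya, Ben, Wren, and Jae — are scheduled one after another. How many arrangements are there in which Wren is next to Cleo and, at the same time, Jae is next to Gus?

480

Treat {Wren,Cleo} as one block (2 orders) and {Jae,Gus} as another (2 orders).
That leaves 5 units to arrange: 2 × 2 × 5! = 4 × 120 = 480.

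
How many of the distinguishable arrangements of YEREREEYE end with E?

420

With the last slot taken by E, it remains to arrange the other 8 letters (YREREEYE).
Those 8 letters have E appearing 4 times, R appearing twice, and Y appearing twice, giving (8)!/(4!·2!·2!) = 420.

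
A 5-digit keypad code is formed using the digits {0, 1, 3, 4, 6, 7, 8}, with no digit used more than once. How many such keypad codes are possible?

2520

This is a permutation of 5 out of 7: P(7,5) = 7!/2!.
That product is 7 × 6 × 5 × 4 × 3 = 2520.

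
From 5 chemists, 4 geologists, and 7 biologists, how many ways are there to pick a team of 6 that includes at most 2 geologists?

Split by how many geologists are chosen (0 through 2).
Sum: C(4,0)·C(12,6) + C(4,1)·C(12,5) + C(4,2)·C(12,4) = 924 + 3168 + 2970 = 7062.

7062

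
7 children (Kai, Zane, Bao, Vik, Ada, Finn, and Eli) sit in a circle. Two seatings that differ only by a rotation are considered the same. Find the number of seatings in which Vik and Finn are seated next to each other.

240

Glue Vik and Finn into a block (2 internal orders). Seating 6 units around a circle gives (5)! arrangements.
So 2 × (5)! = 2 × 120 = 240.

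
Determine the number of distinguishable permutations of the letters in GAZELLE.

The 7 letters of GAZELLE have repeats: E appearing twice and L appearing twice.
The number of distinct arrangements is 7!/(2!·2!) = 5040/4 = 1260.

1260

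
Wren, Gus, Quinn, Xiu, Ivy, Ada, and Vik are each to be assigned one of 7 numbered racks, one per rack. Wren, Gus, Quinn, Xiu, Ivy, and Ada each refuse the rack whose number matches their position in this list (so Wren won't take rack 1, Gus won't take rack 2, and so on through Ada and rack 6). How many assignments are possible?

2119

Let Aᵢ (for 1 ≤ i ≤ 6) be the placements that put person i in their forbidden rack. Any j of these fix j positions, leaving (7−j)! ways to fill the rest, and there are C(6,j) ways to pick which j.
By inclusion–exclusion, the number of valid placements is Σ_{j=0}^{6} (−1)^j C(6,j)·(7−j)!.
Computing: 5040 − 4320 + 1800 − 480 + 90 − 12 + 1 = 2119.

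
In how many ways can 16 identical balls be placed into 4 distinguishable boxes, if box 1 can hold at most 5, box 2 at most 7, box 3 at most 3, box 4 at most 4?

Without the upper bounds there are C(19,3) = 969 ways to split 16 among 4 boxes.
Subtract solutions that violate a single cap (substitute x_i' = x_i − (cap_i+1)): x_1 ≥ 6 gives C(13,3) = 286; x_2 ≥ 8 gives C(11,3) = 165; x_3 ≥ 4 gives C(15,3) = 455; x_4 ≥ 5 gives C(14,3) = 364. Together 1270.
Add back pairs where two caps are both exceeded: 10 + 84 + 56 + 35 + 20 + 120 = 325.
Subtract triples: 0 + 0 + 4 + 0 = 4.
By inclusion–exclusion the count is 969 − 1270 + 325 − 4 = 20.

20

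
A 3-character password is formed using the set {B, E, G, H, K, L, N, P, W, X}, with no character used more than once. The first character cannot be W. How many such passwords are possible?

648

The first character has 10−1 = 9 choices (anything except W).
The remaining 2 characters are filled from the other 9 symbols without repetition: 9 × 8 = 72.
Total: 9 × 72 = 648.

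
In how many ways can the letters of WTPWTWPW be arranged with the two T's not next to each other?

There are 8!/(4!·2!·2!) = 420 arrangements of WTPWTWPW in total.
Arrangements with the T's together: treat TT as one letter, giving (7)!/(4!·2!) = 105.
Hence 420 − 105 = 315.

315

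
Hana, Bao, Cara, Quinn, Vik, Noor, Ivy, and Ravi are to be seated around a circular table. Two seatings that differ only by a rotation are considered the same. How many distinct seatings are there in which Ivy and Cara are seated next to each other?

1440

Glue Ivy and Cara into a block (2 internal orders). Seating 7 units around a circle gives (6)! arrangements.
So 2 × (6)! = 2 × 720 = 1440.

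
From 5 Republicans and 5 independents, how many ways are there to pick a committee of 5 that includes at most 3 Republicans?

226

Split by how many Republicans are chosen (0 through 3).
Sum: C(5,0)·C(5,5) + C(5,1)·C(5,4) + C(5,2)·C(5,3) + C(5,3)·C(5,2) = 1 + 25 + 100 + 100 = 226.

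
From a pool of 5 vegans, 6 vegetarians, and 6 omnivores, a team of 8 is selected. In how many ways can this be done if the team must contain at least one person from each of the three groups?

23485

Unrestricted: C(17,8) = 24310 ways to pick any 8 of the 17.
Selections missing a whole group: no vegans → C(12,8) = 495; no vegetarians → C(11,8) = 165; no omnivores → C(11,8) = 165.
Add back selections omitting two groups (i.e. drawn from a single group): C(5,8) + C(6,8) + C(6,8) = 0.
By inclusion–exclusion: 24310 − 825 + 0 = 23485.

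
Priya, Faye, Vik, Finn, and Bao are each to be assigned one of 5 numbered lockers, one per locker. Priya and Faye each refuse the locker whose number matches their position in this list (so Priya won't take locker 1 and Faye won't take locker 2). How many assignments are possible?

Let Aᵢ (for i ∈ {1, 2}) be the placements that put person i in their forbidden locker. Any j of these fix j positions, leaving (5−j)! ways to fill the rest, and there are C(2,j) ways to pick which j.
By inclusion–exclusion, the number of valid placements is Σ_{j=0}^{2} (−1)^j C(2,j)·(5−j)!.
Computing: 120 − 48 + 6 = 78.

78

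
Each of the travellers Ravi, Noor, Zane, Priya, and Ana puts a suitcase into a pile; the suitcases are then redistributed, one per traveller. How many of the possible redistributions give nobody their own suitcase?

This is the derangement count D_5: permutations of 5 items with no fixed point.
By inclusion–exclusion this is Σ_{j=0}^{5} (−1)^j C(5,j)·(5−j)!.
Computing: 120 − 120 + 60 − 20 + 5 − 1 = 44.

44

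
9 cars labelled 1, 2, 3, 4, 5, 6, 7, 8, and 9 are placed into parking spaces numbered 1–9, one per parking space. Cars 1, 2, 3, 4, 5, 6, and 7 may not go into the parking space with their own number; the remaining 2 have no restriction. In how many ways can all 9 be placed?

165016

Let Aᵢ (for 1 ≤ i ≤ 7) be the placements that put car i in its forbidden parking space. Any j of these fix j positions, leaving (9−j)! ways to fill the rest, and there are C(7,j) ways to pick which j.
By inclusion–exclusion, the number of valid placements is Σ_{j=0}^{7} (−1)^j C(7,j)·(9−j)!.
Computing: 362880 − 282240 + 105840 − 25200 + 4200 − 504 + 42 − 2 = 165016.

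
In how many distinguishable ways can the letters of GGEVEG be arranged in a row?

The 6 letters of GGEVEG have repeats: E appearing twice and G appearing 3 times.
So there are 6! / (3!·2!) = 60 distinguishable arrangements.

60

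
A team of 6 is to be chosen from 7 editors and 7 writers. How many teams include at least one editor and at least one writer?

2989

Total 6-person selections from all 14: C(14,6) = 3003.
Subtract selections that omit an entire group: no editors → C(7,6) = 7; no writers → C(7,6) = 7.
Both groups omitted at once is impossible, so 3003 − 14 = 2989.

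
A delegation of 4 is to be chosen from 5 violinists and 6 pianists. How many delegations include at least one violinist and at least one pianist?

With no constraint there are C(11,4) = 330 possible selections.
Selections missing a whole group: no violinists → C(6,4) = 15; no pianists → C(5,4) = 5.
Both groups omitted at once is impossible, so 330 − 20 = 310.

310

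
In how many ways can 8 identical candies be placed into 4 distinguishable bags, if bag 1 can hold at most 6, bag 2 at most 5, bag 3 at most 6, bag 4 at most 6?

143

Without the upper bounds there are C(11,3) = 165 ways to split 8 among 4 bags.
Subtract solutions that violate a single cap (substitute x_i' = x_i − (cap_i+1)): x_1 ≥ 7 gives C(4,3) = 4; x_2 ≥ 6 gives C(5,3) = 10; x_3 ≥ 7 gives C(4,3) = 4; x_4 ≥ 7 gives C(4,3) = 4. Together 22.
No two caps can be exceeded simultaneously, so the pair terms are all 0.
By inclusion–exclusion the count is 165 − 22 + 0 = 143.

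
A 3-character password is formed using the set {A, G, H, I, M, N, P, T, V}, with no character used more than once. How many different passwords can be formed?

This is a permutation of 3 out of 9: P(9,3) = 9!/6!.
That product is 9 × 8 × 7 = 504.

504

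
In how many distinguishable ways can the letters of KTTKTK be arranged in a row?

20

The 6 letters of KTTKTK have repeats: K appearing 3 times and T appearing 3 times.
Dividing 6! = 720 by 3!·3! = 36 for the repeated letters gives 20.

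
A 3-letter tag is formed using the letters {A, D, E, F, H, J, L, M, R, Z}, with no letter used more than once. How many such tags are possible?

Choose and order 3 of the 10 symbols: the first letter has 10 options, the next 9, then 8.
That product is 10 × 9 × 8 = 720.

720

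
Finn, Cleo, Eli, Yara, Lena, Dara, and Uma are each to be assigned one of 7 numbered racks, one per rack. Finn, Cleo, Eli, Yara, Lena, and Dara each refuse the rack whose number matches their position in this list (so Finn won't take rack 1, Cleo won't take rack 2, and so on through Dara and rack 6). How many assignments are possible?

2119

Let Aᵢ (for 1 ≤ i ≤ 6) be the placements that put person i in their forbidden rack. Any j of these fix j positions, leaving (7−j)! ways to fill the rest, and there are C(6,j) ways to pick which j.
By inclusion–exclusion, the number of valid placements is Σ_{j=0}^{6} (−1)^j C(6,j)·(7−j)!.
Computing: 5040 − 4320 + 1800 − 480 + 90 − 12 + 1 = 2119.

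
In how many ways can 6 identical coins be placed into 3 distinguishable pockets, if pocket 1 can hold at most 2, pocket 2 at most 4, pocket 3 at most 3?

9

Ignoring the caps, the number of non-negative solutions to x_1+…+x_3 = 6 is C(8,2) = 28.
Subtract solutions that violate a single cap (substitute x_i' = x_i − (cap_i+1)): x_1 ≥ 3 gives C(5,2) = 10; x_2 ≥ 5 gives C(3,2) = 3; x_3 ≥ 4 gives C(4,2) = 6. Together 19.
No two caps can be exceeded simultaneously, so the pair terms are all 0.
By inclusion–exclusion the count is 28 − 19 + 0 = 9.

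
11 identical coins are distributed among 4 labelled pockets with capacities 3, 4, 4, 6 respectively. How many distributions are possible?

66

By stars and bars, unrestricted non-negative solutions to x_1+…+x_4 = 11 number C(11+3,3) = 364.
Subtract solutions that violate a single cap (substitute x_i' = x_i − (cap_i+1)): x_1 ≥ 4 gives C(10,3) = 120; x_2 ≥ 5 gives C(9,3) = 84; x_3 ≥ 5 gives C(9,3) = 84; x_4 ≥ 7 gives C(7,3) = 35. Together 323.
Add back pairs where two caps are both exceeded: 10 + 10 + 1 + 4 + 0 + 0 = 25.
By inclusion–exclusion the count is 364 − 323 + 25 = 66.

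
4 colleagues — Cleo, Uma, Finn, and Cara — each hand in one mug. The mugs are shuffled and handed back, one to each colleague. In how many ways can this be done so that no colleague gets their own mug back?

9

Let Aᵢ be the assignments in which colleague i gets their own mug. We want the size of the complement of A₁∪…∪A_4.
By inclusion–exclusion this is Σ_{j=0}^{4} (−1)^j C(4,j)·(4−j)!.
Computing: 24 − 24 + 12 − 4 + 1 = 9.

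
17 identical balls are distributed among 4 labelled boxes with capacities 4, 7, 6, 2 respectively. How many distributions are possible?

Without the upper bounds there are C(20,3) = 1140 ways to split 17 among 4 boxes.
Subtract solutions that violate a single cap (substitute x_i' = x_i − (cap_i+1)): x_1 ≥ 5 gives C(15,3) = 455; x_2 ≥ 8 gives C(12,3) = 220; x_3 ≥ 7 gives C(13,3) = 286; x_4 ≥ 3 gives C(17,3) = 680. Together 1641.
Add back pairs where two caps are both exceeded: 35 + 56 + 220 + 10 + 84 + 120 = 525.
Subtract triples: 0 + 4 + 10 + 0 = 14.
By inclusion–exclusion the count is 1140 − 1641 + 525 − 14 = 10.

10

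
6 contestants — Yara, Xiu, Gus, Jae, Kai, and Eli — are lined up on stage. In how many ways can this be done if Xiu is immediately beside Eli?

Glue Xiu and Eli into one block (2 internal orders), leaving 5 units to arrange in a row.
So the count is 2·(5)! = 240.

240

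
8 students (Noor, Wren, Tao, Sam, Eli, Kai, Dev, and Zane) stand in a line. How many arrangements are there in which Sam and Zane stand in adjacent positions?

Treat {Sam, Zane} as a single unit. There are 7 units to order, and the pair itself can be ordered 2 ways.
So the count is 2·(7)! = 10080.

10080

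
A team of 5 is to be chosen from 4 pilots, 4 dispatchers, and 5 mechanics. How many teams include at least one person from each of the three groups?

980

With no constraint there are C(13,5) = 1287 possible selections.
Subtract selections that omit an entire group: no pilots → C(9,5) = 126; no dispatchers → C(9,5) = 126; no mechanics → C(8,5) = 56.
Add back selections omitting two groups (i.e. drawn from a single group): C(4,5) + C(4,5) + C(5,5) = 1.
By inclusion–exclusion: 1287 − 308 + 1 = 980.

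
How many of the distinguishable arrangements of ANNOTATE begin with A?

1260

With the first slot taken by A, it remains to arrange the other 7 letters (NNOTATE).
Those 7 letters have N appearing twice and T appearing twice, giving (7)!/(2!·2!) = 1260.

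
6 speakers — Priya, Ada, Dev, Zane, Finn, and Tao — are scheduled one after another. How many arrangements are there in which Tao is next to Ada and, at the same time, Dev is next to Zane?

96

Treat {Tao,Ada} as one block (2 orders) and {Dev,Zane} as another (2 orders).
That leaves 4 units to arrange: 2 × 2 × 4! = 4 × 24 = 96.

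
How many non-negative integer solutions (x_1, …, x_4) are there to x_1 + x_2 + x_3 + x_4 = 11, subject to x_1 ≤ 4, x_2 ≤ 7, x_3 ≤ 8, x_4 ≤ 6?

Ignoring the caps, the number of non-negative solutions to x_1+…+x_4 = 11 is C(14,3) = 364.
Subtract solutions that violate a single cap (substitute x_i' = x_i − (cap_i+1)): x_1 ≥ 5 gives C(9,3) = 84; x_2 ≥ 8 gives C(6,3) = 20; x_3 ≥ 9 gives C(5,3) = 10; x_4 ≥ 7 gives C(7,3) = 35. Together 149.
No two caps can be exceeded simultaneously, so the pair terms are all 0.
By inclusion–exclusion the count is 364 − 149 + 0 = 215.

215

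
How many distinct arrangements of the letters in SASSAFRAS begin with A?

Fix A in the first position and arrange the remaining 8 letters.
Those 8 letters have A appearing twice and S appearing 4 times, giving (8)!/(4!·2!) = 840.

840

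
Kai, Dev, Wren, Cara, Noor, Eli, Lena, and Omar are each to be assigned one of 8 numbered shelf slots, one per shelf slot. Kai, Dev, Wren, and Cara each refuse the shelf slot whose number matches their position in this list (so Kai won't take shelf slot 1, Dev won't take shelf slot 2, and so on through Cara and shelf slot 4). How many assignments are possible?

Let Aᵢ (for 1 ≤ i ≤ 4) be the placements that put person i in their forbidden shelf slot. Any j of these fix j positions, leaving (8−j)! ways to fill the rest, and there are C(4,j) ways to pick which j.
By inclusion–exclusion, the number of valid placements is Σ_{j=0}^{4} (−1)^j C(4,j)·(8−j)!.
Computing: 40320 − 20160 + 4320 − 480 + 24 = 24024.

24024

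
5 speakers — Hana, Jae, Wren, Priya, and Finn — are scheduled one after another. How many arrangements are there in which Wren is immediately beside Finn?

48

Place the 3 others and the Wren-Finn pair as 4 objects in a line; the pair has 2 internal arrangements.
That gives 2 × 4! = 2 × 24 = 48.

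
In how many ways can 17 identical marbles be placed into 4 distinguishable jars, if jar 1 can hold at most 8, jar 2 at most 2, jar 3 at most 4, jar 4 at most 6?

Ignoring the caps, the number of non-negative solutions to x_1+…+x_4 = 17 is C(20,3) = 1140.
Subtract solutions that violate a single cap (substitute x_i' = x_i − (cap_i+1)): x_1 ≥ 9 gives C(11,3) = 165; x_2 ≥ 3 gives C(17,3) = 680; x_3 ≥ 5 gives C(15,3) = 455; x_4 ≥ 7 gives C(13,3) = 286. Together 1586.
Add back pairs where two caps are both exceeded: 56 + 20 + 4 + 220 + 120 + 56 = 476.
Subtract triples: 1 + 0 + 0 + 10 = 11.
By inclusion–exclusion the count is 1140 − 1586 + 476 − 11 = 19.

19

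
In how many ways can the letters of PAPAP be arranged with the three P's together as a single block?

3

Treat the 3 copies of P as a single block. The multiset to arrange is then {PPP, A, A}, 3 items in all.
That gives (3)!/(2!) = 3 arrangements.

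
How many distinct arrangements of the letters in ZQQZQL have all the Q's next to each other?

Treat the 3 copies of Q as a single block. The multiset to arrange is then {QQQ, L, Z, Z}, 4 items in all.
That gives (4)!/(2!) = 12 arrangements.

12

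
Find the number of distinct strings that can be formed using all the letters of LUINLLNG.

The 8 letters of LUINLLNG have repeats: L appearing 3 times and N appearing twice.
Dividing 8! = 40320 by 3!·2! = 12 for the repeated letters gives 3360.

3360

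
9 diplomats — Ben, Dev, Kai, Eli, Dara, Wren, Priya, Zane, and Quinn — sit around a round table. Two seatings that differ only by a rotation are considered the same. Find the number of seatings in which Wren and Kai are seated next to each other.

10080

Treat {Wren, Kai} as one unit (2 internal orders) and seat the resulting 8 units around the table: (7)! circular arrangements.
So 2 × (7)! = 2 × 5040 = 10080.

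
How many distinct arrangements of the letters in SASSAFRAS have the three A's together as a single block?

Treat the 3 copies of A as a single block. The multiset to arrange is then {AAA, F, R, S, S, S, S}, 7 items in all.
That gives (7)!/(4!) = 210 arrangements.

210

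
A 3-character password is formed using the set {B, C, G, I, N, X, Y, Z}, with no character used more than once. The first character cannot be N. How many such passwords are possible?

294

The first character has 8−1 = 7 choices (anything except N).
The remaining 2 characters are filled from the other 7 symbols without repetition: 7 × 6 = 42.
Total: 7 × 42 = 294.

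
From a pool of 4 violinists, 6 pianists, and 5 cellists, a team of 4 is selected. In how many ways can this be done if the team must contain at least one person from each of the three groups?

720

With no constraint there are C(15,4) = 1365 possible selections.
Selections missing a whole group: no violinists → C(11,4) = 330; no pianists → C(9,4) = 126; no cellists → C(10,4) = 210.
Add back selections omitting two groups (i.e. drawn from a single group): C(4,4) + C(6,4) + C(5,4) = 21.
By inclusion–exclusion: 1365 − 666 + 21 = 720.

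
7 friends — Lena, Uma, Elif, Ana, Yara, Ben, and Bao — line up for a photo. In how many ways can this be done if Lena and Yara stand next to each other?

Treat {Lena, Yara} as a single unit. There are 6 units to order, and the pair itself can be ordered 2 ways.
That gives 2 × 6! = 2 × 720 = 1440.

1440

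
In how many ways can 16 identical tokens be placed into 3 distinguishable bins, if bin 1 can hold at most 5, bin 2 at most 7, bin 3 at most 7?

Without the upper bounds there are C(18,2) = 153 ways to split 16 among 3 bins.
Subtract solutions that violate a single cap (substitute x_i' = x_i − (cap_i+1)): x_1 ≥ 6 gives C(12,2) = 66; x_2 ≥ 8 gives C(10,2) = 45; x_3 ≥ 8 gives C(10,2) = 45. Together 156.
Add back pairs where two caps are both exceeded: 6 + 6 + 1 = 13.
By inclusion–exclusion the count is 153 − 156 + 13 = 10.

10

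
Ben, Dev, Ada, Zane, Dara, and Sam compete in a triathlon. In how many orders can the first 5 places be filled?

There are 6 choices for 1st place, 5 for 2nd, and so on down to 2 for position 5.
That gives 6 × 5 × 4 × 3 × 2 = 720.

720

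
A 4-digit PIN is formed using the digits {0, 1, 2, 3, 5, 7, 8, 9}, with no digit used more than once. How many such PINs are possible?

1680

Choose and order 4 of the 8 symbols: the first digit has 8 options, the next 7, then 6, 5.
That product is 8 × 7 × 6 × 5 = 1680.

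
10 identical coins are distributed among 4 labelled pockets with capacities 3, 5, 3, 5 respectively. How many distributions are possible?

By stars and bars, unrestricted non-negative solutions to x_1+…+x_4 = 10 number C(10+3,3) = 286.
Subtract solutions that violate a single cap (substitute x_i' = x_i − (cap_i+1)): x_1 ≥ 4 gives C(9,3) = 84; x_2 ≥ 6 gives C(7,3) = 35; x_3 ≥ 4 gives C(9,3) = 84; x_4 ≥ 6 gives C(7,3) = 35. Together 238.
Add back pairs where two caps are both exceeded: 1 + 10 + 1 + 1 + 0 + 1 = 14.
By inclusion–exclusion the count is 286 − 238 + 14 = 62.

62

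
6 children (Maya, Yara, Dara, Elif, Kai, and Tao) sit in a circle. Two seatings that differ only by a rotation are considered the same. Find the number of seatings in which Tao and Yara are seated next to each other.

48

Glue Tao and Yara into a block (2 internal orders). Seating 5 units around a circle gives (4)! arrangements.
So 2 × (4)! = 2 × 24 = 48.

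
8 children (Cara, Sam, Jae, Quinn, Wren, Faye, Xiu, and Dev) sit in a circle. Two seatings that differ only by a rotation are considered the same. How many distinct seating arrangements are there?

5040

Seat Cara anywhere (absorbing the rotational symmetry), then permute the other 7: (7)! = 5040.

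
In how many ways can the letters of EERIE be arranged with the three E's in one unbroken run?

Treat the 3 copies of E as a single block. The multiset to arrange is then {EEE, I, R}, 3 items in all.
All 3 items are distinct, so there are (3)! = 6 arrangements.

6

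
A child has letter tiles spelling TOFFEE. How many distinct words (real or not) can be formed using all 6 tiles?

Letter multiplicities in TOFFEE: E×2, F×2, O×1, T×1.
So there are 6! / (2!·2!) = 180 distinguishable arrangements.

180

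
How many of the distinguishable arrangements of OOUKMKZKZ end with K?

With the last slot taken by K, it remains to arrange the other 8 letters (OOUMKZKZ).
Those 8 letters have K appearing twice, O appearing twice, and Z appearing twice, giving (8)!/(2!·2!·2!) = 5040.

5040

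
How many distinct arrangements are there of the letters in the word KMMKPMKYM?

2520

Letter multiplicities in KMMKPMKYM: K×3, M×4, P×1, Y×1.
So there are 9! / (4!·3!) = 2520 distinguishable arrangements.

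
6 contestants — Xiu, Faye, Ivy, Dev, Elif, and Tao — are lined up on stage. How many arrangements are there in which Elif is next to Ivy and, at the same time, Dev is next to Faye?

96

Treat {Elif,Ivy} as one block (2 orders) and {Dev,Faye} as another (2 orders).
That leaves 4 units to arrange: 2 × 2 × 4! = 4 × 24 = 96.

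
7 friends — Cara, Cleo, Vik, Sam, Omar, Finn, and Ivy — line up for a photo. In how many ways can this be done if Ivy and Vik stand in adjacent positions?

Place the 5 others and the Ivy-Vik pair as 6 objects in a line; the pair has 2 internal arrangements.
That gives 2 × 6! = 2 × 720 = 1440.

1440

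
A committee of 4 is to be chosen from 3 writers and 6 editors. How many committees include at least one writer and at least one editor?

Total 4-person selections from all 9: C(9,4) = 126.
Subtract selections that omit an entire group: no writers → C(6,4) = 15; no editors → C(3,4) = 0.
Both groups omitted at once is impossible, so 126 − 15 = 111.

111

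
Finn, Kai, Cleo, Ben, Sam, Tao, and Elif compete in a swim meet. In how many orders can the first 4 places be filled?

840

There are 7 choices for 1st place, 6 for 2nd, and so on down to 4 for position 4.
That gives 7 × 6 × 5 × 4 = 840.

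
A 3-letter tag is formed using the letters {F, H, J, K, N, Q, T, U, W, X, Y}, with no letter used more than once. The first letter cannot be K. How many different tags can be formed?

900

The first letter has 11−1 = 10 choices (anything except K).
The remaining 2 letters are filled from the other 10 symbols without repetition: 10 × 9 = 90.
Total: 10 × 90 = 900.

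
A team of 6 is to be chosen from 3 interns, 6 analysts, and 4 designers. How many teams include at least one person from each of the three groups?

Unrestricted: C(13,6) = 1716 ways to pick any 6 of the 13.
Subtract selections that omit an entire group: no interns → C(10,6) = 210; no analysts → C(7,6) = 7; no designers → C(9,6) = 84.
Add back selections omitting two groups (i.e. drawn from a single group): C(3,6) + C(6,6) + C(4,6) = 1.
By inclusion–exclusion: 1716 − 301 + 1 = 1416.

1416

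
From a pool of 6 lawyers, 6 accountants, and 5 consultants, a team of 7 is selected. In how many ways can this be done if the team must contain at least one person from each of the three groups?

17996

Total 7-person selections from all 17: C(17,7) = 19448.
Selections missing a whole group: no lawyers → C(11,7) = 330; no accountants → C(11,7) = 330; no consultants → C(12,7) = 792.
Add back selections omitting two groups (i.e. drawn from a single group): C(6,7) + C(6,7) + C(5,7) = 0.
By inclusion–exclusion: 19448 − 1452 + 0 = 17996.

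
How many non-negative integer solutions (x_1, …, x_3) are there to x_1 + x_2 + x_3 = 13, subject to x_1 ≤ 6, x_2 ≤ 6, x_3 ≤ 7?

28

Ignoring the caps, the number of non-negative solutions to x_1+…+x_3 = 13 is C(15,2) = 105.
Subtract solutions that violate a single cap (substitute x_i' = x_i − (cap_i+1)): x_1 ≥ 7 gives C(8,2) = 28; x_2 ≥ 7 gives C(8,2) = 28; x_3 ≥ 8 gives C(7,2) = 21. Together 77.
No two caps can be exceeded simultaneously, so the pair terms are all 0.
By inclusion–exclusion the count is 105 − 77 + 0 = 28.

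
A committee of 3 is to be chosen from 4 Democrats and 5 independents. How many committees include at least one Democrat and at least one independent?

Unrestricted: C(9,3) = 84 ways to pick any 3 of the 9.
Selections missing a whole group: no Democrats → C(5,3) = 10; no independents → C(4,3) = 4.
Both groups omitted at once is impossible, so 84 − 14 = 70.

70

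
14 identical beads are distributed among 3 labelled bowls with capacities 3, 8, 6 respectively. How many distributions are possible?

10

Without the upper bounds there are C(16,2) = 120 ways to split 14 among 3 bowls.
Subtract solutions that violate a single cap (substitute x_i' = x_i − (cap_i+1)): x_1 ≥ 4 gives C(12,2) = 66; x_2 ≥ 9 gives C(7,2) = 21; x_3 ≥ 7 gives C(9,2) = 36. Together 123.
Add back pairs where two caps are both exceeded: 3 + 10 + 0 = 13.
By inclusion–exclusion the count is 120 − 123 + 13 = 10.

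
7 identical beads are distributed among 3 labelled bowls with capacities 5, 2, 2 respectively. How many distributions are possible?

6

Without the upper bounds there are C(9,2) = 36 ways to split 7 among 3 bowls.
Subtract solutions that violate a single cap (substitute x_i' = x_i − (cap_i+1)): x_1 ≥ 6 gives C(3,2) = 3; x_2 ≥ 3 gives C(6,2) = 15; x_3 ≥ 3 gives C(6,2) = 15. Together 33.
Add back pairs where two caps are both exceeded: 0 + 0 + 3 = 3.
By inclusion–exclusion the count is 36 − 33 + 3 = 6.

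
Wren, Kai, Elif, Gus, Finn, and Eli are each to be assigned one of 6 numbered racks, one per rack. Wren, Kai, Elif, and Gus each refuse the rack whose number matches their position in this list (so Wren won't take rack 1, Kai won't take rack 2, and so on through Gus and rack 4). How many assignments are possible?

Let Aᵢ (for 1 ≤ i ≤ 4) be the placements that put person i in their forbidden rack. Any j of these fix j positions, leaving (6−j)! ways to fill the rest, and there are C(4,j) ways to pick which j.
By inclusion–exclusion, the number of valid placements is Σ_{j=0}^{4} (−1)^j C(4,j)·(6−j)!.
Computing: 720 − 480 + 144 − 24 + 2 = 362.

362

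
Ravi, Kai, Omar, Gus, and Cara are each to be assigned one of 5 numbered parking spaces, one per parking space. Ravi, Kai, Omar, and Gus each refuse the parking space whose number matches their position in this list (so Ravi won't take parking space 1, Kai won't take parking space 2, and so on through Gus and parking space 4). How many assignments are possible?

53

Let Aᵢ (for 1 ≤ i ≤ 4) be the placements that put person i in their forbidden parking space. Any j of these fix j positions, leaving (5−j)! ways to fill the rest, and there are C(4,j) ways to pick which j.
By inclusion–exclusion, the number of valid placements is Σ_{j=0}^{4} (−1)^j C(4,j)·(5−j)!.
Computing: 120 − 96 + 36 − 8 + 1 = 53.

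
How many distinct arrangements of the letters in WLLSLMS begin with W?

With the first slot taken by W, it remains to arrange the other 6 letters (LLSLMS).
Those 6 letters have L appearing 3 times and S appearing twice, giving (6)!/(3!·2!) = 60.

60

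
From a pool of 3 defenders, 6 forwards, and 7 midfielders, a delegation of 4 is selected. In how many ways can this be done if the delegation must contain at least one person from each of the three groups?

Total 4-person selections from all 16: C(16,4) = 1820.
Subtract selections that omit an entire group: no defenders → C(13,4) = 715; no forwards → C(10,4) = 210; no midfielders → C(9,4) = 126.
Add back selections omitting two groups (i.e. drawn from a single group): C(3,4) + C(6,4) + C(7,4) = 50.
By inclusion–exclusion: 1820 − 1051 + 50 = 819.

819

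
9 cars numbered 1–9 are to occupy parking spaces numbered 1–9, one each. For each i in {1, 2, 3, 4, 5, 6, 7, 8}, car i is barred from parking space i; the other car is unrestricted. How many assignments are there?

Let Aᵢ (for 1 ≤ i ≤ 8) be the placements that put car i in its forbidden parking space. Any j of these fix j positions, leaving (9−j)! ways to fill the rest, and there are C(8,j) ways to pick which j.
By inclusion–exclusion, the number of valid placements is Σ_{j=0}^{8} (−1)^j C(8,j)·(9−j)!.
Computing: 362880 − 322560 + 141120 − 40320 + 8400 − 1344 + 168 − 16 + 1 = 148329.

148329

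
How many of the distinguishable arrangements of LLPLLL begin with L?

With the first slot taken by L, it remains to arrange the other 5 letters (LPLLL).
Those 5 letters have L appearing 4 times, giving (5)!/(4!) = 5.

5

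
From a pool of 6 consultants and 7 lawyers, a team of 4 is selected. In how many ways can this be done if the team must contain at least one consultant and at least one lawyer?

665

Unrestricted: C(13,4) = 715 ways to pick any 4 of the 13.
Subtract selections that omit an entire group: no consultants → C(7,4) = 35; no lawyers → C(6,4) = 15.
Both groups omitted at once is impossible, so 715 − 50 = 665.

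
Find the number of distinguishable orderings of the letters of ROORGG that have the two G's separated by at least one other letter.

60

Total arrangements of ROORGG: 6!/(2!·2!·2!) = 90.
If the two G's are adjacent, glue them into one block, leaving 5 items to arrange: (5)!/(2!·2!) = 30 ways.
Subtracting, 90 − 30 = 60 arrangements keep the G's apart.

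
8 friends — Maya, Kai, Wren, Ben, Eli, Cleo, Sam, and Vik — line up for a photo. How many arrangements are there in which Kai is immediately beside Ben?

10080

Treat {Kai, Ben} as a single unit. There are 7 units to order, and the pair itself can be ordered 2 ways.
That gives 2 × 7! = 2 × 5040 = 10080.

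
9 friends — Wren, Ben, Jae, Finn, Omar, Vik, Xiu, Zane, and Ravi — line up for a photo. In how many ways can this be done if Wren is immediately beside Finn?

80640

Glue Wren and Finn into one block (2 internal orders), leaving 8 units to arrange in a row.
So the count is 2·(8)! = 80640.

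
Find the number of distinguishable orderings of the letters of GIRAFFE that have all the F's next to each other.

720

Treat the 2 copies of F as a single block. The multiset to arrange is then {FF, A, E, G, I, R}, 6 items in all.
All 6 items are distinct, so there are (6)! = 720 arrangements.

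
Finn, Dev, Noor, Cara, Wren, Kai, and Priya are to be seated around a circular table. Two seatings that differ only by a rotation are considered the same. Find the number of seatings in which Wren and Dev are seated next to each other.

Glue Wren and Dev into a block (2 internal orders). Seating 6 units around a circle gives (5)! arrangements.
So 2 × (5)! = 2 × 120 = 240.

240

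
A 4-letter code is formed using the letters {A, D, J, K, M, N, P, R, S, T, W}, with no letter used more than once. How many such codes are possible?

With no repetition, fill the 4 letters in order: 11 choices, then 10, down to 8.
11 × 10 × 9 × 8 = 7920.

7920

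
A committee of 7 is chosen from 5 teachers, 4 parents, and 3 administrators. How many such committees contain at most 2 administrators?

666

Split by how many administrators are chosen (0 through 2).
Sum: C(3,0)·C(9,7) + C(3,1)·C(9,6) + C(3,2)·C(9,5) = 36 + 252 + 378 = 666.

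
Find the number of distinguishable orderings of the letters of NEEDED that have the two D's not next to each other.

40

Total arrangements of NEEDED: 6!/(3!·2!) = 60.
If the two D's are adjacent, glue them into one block, leaving 5 items to arrange: (5)!/(3!) = 20 ways.
Hence 60 − 20 = 40.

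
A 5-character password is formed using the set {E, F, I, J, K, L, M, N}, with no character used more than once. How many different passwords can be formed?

This is a permutation of 5 out of 8: P(8,5) = 8!/3!.
That product is 8 × 7 × 6 × 5 × 4 = 6720.

6720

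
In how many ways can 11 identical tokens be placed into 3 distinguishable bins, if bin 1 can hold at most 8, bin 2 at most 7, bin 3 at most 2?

Ignoring the caps, the number of non-negative solutions to x_1+…+x_3 = 11 is C(13,2) = 78.
Subtract solutions that violate a single cap (substitute x_i' = x_i − (cap_i+1)): x_1 ≥ 9 gives C(4,2) = 6; x_2 ≥ 8 gives C(5,2) = 10; x_3 ≥ 3 gives C(10,2) = 45. Together 61.
Add back pairs where two caps are both exceeded: 0 + 0 + 1 = 1.
By inclusion–exclusion the count is 78 − 61 + 1 = 18.

18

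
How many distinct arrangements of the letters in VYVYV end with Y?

Fix Y in the last position and arrange the remaining 4 letters.
Those 4 letters have V appearing 3 times, giving (4)!/(3!) = 4.

4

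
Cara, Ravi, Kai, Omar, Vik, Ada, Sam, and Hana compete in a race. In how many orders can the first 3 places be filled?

There are 8 choices for 1st place, 7 for 2nd, and 6 for 3rd.
That gives 8 × 7 × 6 = 336.

336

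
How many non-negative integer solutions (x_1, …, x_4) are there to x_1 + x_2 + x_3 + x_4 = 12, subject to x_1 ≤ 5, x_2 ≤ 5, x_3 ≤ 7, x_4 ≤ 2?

Ignoring the caps, the number of non-negative solutions to x_1+…+x_4 = 12 is C(15,3) = 455.
Subtract solutions that violate a single cap (substitute x_i' = x_i − (cap_i+1)): x_1 ≥ 6 gives C(9,3) = 84; x_2 ≥ 6 gives C(9,3) = 84; x_3 ≥ 8 gives C(7,3) = 35; x_4 ≥ 3 gives C(12,3) = 220. Together 423.
Add back pairs where two caps are both exceeded: 1 + 0 + 20 + 0 + 20 + 4 = 45.
By inclusion–exclusion the count is 455 − 423 + 45 = 77.

77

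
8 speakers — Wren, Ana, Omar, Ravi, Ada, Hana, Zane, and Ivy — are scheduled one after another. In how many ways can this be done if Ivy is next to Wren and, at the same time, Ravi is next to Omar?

Treat {Ivy,Wren} as one block (2 orders) and {Ravi,Omar} as another (2 orders).
That leaves 6 units to arrange: 2 × 2 × 6! = 4 × 720 = 2880.

2880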